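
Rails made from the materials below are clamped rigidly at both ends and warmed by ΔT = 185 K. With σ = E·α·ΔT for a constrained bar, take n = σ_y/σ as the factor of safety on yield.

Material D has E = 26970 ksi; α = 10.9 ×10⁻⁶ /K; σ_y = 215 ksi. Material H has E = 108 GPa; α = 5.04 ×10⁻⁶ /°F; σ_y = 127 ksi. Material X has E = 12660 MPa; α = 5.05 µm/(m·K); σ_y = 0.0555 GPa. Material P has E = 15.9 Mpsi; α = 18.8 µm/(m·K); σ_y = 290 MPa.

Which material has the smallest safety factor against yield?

With everything in SI (GPa, ×10⁻⁶/K, MPa):
  material D: E = 186.0, α = 10.9, σ_y = 1482 → σ = 375 MPa, n = 3.95
  material H: E = 108.0, α = 9.07, σ_y = 875.6 → σ = 181 MPa, n = 4.83
  material X: E = 12.66, α = 5.05, σ_y = 55.50 → σ = 11.8 MPa, n = 4.69
  material P: E = 109.6, α = 18.8, σ_y = 290.0 → σ = 381 MPa, n = 0.761
Material P has the lowest safety factor, n = 0.761.

material P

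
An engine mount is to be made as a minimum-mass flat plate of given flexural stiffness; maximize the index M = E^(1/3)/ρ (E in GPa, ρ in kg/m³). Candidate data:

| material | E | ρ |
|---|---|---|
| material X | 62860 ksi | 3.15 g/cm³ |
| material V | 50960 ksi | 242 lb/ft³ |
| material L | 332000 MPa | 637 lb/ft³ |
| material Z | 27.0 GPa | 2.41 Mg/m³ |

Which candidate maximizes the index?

Normalizing units and computing the index:
  material X: E = 433.4 GPa, ρ = 3150 kg/m³
  material V: E = 351.4 GPa, ρ = 3876 kg/m³
  material L: E = 332.0 GPa, ρ = 10200 kg/m³
  material Z: E = 27.00 GPa, ρ = 2410 kg/m³
  material X: M = 2.40×10⁻³
  material V: M = 1.82×10⁻³
  material Z: M = 1.24×10⁻³
  material L: M = 0.679×10⁻³
Material X has the largest M.

material X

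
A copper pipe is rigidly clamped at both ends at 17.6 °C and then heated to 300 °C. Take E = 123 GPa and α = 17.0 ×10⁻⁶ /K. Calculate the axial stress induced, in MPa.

590 MPa

ΔT = 282.4 K. Constrained thermal stress σ = E·α·ΔT = 123.0×10³ MPa × 17.0×10⁻⁶ × 282.4 = 590 MPa (compressive).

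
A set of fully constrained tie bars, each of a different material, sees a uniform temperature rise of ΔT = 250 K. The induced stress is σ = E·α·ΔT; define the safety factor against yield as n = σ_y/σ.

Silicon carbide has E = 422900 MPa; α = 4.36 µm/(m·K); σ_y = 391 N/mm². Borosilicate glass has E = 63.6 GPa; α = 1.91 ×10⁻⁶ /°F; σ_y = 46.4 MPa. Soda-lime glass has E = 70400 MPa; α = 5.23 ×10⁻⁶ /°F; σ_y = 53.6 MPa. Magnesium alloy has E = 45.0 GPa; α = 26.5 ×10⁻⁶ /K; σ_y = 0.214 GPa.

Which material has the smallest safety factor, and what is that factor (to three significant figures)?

soda-lime glass, n = 0.324

With everything in SI (GPa, ×10⁻⁶/K, MPa):
  silicon carbide: E = 422.9, α = 4.36, σ_y = 391.0 → σ = 461 MPa, n = 0.848
  borosilicate glass: E = 63.60, α = 3.44, σ_y = 46.40 → σ = 54.7 MPa, n = 0.849
  soda-lime glass: E = 70.40, α = 9.41, σ_y = 53.60 → σ = 166 MPa, n = 0.324
  magnesium alloy: E = 45.00, α = 26.5, σ_y = 214.0 → σ = 298 MPa, n = 0.718
Soda-lime glass has the lowest safety factor, n = 0.324.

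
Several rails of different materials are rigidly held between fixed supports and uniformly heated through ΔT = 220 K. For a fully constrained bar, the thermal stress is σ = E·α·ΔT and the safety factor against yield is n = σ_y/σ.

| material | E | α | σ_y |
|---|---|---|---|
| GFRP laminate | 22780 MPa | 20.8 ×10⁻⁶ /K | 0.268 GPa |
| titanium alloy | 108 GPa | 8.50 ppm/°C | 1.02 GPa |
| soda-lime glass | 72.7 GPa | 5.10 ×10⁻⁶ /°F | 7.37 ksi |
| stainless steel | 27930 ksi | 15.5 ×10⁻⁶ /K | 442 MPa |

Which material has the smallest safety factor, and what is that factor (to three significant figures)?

With everything in SI (GPa, ×10⁻⁶/K, MPa):
  GFRP laminate: E = 22.78, α = 20.8, σ_y = 268.0 → σ = 104 MPa, n = 2.57
  titanium alloy: E = 108.0, α = 8.50, σ_y = 1020 → σ = 202 MPa, n = 5.05
  soda-lime glass: E = 72.70, α = 9.18, σ_y = 50.81 → σ = 147 MPa, n = 0.346
  stainless steel: E = 192.6, α = 15.5, σ_y = 442.0 → σ = 657 MPa, n = 0.673
Smallest n: soda-lime glass with n = 0.346.

soda-lime glass, n = 0.346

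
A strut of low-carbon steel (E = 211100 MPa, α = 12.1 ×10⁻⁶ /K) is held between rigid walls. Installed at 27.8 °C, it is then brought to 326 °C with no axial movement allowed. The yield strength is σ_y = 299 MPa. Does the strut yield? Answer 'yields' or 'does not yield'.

E = 211100 MPa = 211.1 GPa.
ΔT = 298.2 K. Constrained thermal stress σ = E·α·ΔT = 211.1×10³ MPa × 12.1×10⁻⁶ × 298.2 = 762 MPa (compressive).
Compare to σ_y = 299 MPa: σ ≥ σ_y, so it yields.

yields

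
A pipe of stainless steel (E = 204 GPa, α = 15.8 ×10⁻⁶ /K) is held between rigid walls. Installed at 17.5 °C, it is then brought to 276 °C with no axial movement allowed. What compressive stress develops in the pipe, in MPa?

ΔT = 258.5 K. Constrained thermal stress σ = E·α·ΔT = 204.0×10³ MPa × 15.8×10⁻⁶ × 258.5 = 833 MPa (compressive).

833 MPa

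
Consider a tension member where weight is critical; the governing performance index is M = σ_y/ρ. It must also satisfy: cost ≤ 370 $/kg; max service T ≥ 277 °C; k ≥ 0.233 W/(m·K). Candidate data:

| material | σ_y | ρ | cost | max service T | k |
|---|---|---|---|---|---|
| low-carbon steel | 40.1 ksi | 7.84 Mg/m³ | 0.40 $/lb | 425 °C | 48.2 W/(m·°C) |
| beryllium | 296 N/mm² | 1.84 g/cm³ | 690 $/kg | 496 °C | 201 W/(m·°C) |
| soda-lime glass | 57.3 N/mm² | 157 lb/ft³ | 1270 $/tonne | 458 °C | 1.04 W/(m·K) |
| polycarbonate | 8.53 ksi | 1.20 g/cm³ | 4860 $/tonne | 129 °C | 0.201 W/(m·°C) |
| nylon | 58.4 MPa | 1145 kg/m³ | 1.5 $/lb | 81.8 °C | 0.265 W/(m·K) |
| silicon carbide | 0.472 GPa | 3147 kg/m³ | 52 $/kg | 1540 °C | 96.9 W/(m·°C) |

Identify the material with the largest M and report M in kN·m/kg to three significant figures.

Screen on constraints: cost ≤ 370 $/kg; max service T ≥ 277 °C; k ≥ 0.233 W/(m·K). Survivors: low-carbon steel, soda-lime glass, silicon carbide.
In SI units:
  low-carbon steel: σ_y = 276.5 MPa, ρ = 7840 kg/m³
  soda-lime glass: σ_y = 57.30 MPa, ρ = 2515 kg/m³
  silicon carbide: σ_y = 472.0 MPa, ρ = 3147 kg/m³
  silicon carbide: M = 150 kN·m/kg
  low-carbon steel: M = 35.3 kN·m/kg
  soda-lime glass: M = 22.8 kN·m/kg
Highest index: silicon carbide.

silicon carbide, M = 150 kN·m/kg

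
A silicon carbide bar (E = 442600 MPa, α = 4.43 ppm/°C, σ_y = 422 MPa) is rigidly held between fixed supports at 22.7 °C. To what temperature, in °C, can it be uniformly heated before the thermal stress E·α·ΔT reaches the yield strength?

238 °C

E = 442600 MPa = 442.6 GPa.
E·α·ΔT = 422.0 MPa ⇒ ΔT = 422.0 / (442.6×10³ × 4.43×10⁻⁶) = 215.2 K.
T = 22.7 + 215.2 = 237.9 °C.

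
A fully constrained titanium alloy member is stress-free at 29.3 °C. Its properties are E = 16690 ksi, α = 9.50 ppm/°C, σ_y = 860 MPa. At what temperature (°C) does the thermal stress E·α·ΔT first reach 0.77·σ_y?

635 °C

E = 16690 ksi = 115.1 GPa.
E·α·ΔT = 662.2 MPa ⇒ ΔT = 662.2 / (115.1×10³ × 9.50×10⁻⁶) = 605.7 K.
T = 29.3 + 605.7 = 635.0 °C.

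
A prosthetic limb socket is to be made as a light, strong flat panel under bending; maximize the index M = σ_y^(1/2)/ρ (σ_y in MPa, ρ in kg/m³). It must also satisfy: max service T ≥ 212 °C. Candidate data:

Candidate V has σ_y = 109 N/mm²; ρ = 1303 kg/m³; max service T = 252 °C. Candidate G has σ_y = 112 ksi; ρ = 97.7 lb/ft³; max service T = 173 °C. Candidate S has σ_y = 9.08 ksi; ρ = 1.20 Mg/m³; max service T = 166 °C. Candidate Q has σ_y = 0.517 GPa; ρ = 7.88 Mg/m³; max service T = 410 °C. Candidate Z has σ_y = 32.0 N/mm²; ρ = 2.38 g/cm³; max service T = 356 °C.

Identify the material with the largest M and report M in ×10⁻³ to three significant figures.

candidate V, M = 8.01×10⁻³

Screen on constraints: max service T ≥ 212 °C. Survivors: candidate V, candidate Q, candidate Z.
In SI units:
  candidate V: σ_y = 109.0 MPa, ρ = 1303 kg/m³
  candidate Q: σ_y = 517.0 MPa, ρ = 7880 kg/m³
  candidate Z: σ_y = 32.00 MPa, ρ = 2380 kg/m³
  candidate V: M = 8.01×10⁻³
  candidate Q: M = 2.89×10⁻³
  candidate Z: M = 2.38×10⁻³
Candidate V has the largest M.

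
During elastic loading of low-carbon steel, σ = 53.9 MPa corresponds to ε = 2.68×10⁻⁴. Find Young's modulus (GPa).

E = σ/ε = 53.9 MPa / 2.68×10⁻⁴ = 201100 MPa = 201 GPa.

201 GPa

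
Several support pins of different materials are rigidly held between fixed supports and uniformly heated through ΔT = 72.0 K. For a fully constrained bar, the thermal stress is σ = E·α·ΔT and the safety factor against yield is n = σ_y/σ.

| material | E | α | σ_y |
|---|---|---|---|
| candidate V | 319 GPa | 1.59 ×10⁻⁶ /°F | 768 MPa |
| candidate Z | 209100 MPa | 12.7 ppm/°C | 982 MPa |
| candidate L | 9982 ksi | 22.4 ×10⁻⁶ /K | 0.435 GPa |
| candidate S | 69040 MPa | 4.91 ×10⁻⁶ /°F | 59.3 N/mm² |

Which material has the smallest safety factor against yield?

candidate S

Converting E to GPa, α to ×10⁻⁶/K, σ_y to MPa, then σ and n for each:
  candidate V: E = 319.0, α = 2.86, σ_y = 768.0 → σ = 65.7 MPa, n = 11.7
  candidate Z: E = 209.1, α = 12.7, σ_y = 982.0 → σ = 191 MPa, n = 5.14
  candidate L: E = 68.82, α = 22.4, σ_y = 435.0 → σ = 111 MPa, n = 3.92
  candidate S: E = 69.04, α = 8.84, σ_y = 59.30 → σ = 43.9 MPa, n = 1.35
Candidate S has the lowest safety factor, n = 1.35.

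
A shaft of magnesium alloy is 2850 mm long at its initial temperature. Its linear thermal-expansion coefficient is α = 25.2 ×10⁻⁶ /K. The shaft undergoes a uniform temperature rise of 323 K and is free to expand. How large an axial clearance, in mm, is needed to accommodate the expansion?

ΔL = α·L₀·ΔT = 25.2×10⁻⁶ × 2850 mm × 323.0 K = 23.2 mm.

23.2 mm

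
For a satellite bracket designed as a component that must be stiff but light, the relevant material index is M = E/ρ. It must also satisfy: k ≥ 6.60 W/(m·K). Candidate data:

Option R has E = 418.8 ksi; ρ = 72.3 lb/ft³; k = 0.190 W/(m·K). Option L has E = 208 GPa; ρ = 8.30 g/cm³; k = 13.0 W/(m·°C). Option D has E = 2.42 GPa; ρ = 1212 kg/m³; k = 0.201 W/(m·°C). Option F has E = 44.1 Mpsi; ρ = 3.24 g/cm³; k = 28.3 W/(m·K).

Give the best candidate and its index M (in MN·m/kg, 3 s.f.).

option F, M = 93.8 MN·m/kg

Screen on constraints: k ≥ 6.60 W/(m·K). Survivors: option L, option F.
Putting every candidate on a common basis:
  option L: E = 208.0 GPa, ρ = 8300 kg/m³
  option F: E = 304.1 GPa, ρ = 3240 kg/m³
  option F: M = 93.8 MN·m/kg
  option L: M = 25.1 MN·m/kg
Option F ranks first.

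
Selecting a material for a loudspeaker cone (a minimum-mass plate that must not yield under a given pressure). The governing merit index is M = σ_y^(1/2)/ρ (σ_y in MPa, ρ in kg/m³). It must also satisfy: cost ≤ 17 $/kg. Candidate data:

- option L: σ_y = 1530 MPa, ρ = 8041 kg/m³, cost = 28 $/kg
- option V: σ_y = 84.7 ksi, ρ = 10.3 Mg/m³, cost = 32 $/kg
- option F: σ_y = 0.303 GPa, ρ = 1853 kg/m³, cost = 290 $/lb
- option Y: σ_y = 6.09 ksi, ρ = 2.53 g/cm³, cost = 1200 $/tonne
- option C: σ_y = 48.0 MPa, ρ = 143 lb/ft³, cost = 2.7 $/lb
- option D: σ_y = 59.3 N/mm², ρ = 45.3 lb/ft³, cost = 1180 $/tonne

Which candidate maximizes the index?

Screen on constraints: cost ≤ 17 $/kg. Survivors: option Y, option C, option D.
In SI units:
  option Y: σ_y = 41.99 MPa, ρ = 2530 kg/m³
  option C: σ_y = 48.00 MPa, ρ = 2291 kg/m³
  option D: σ_y = 59.30 MPa, ρ = 725.6 kg/m³
  option D: M = 10.6×10⁻³
  option C: M = 3.02×10⁻³
  option Y: M = 2.56×10⁻³
Option D ranks first.

option D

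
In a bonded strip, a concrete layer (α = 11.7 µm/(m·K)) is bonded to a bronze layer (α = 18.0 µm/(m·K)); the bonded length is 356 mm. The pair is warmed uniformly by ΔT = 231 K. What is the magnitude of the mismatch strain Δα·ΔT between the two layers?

1.46×10⁻³

Δα = |11.7 − 18.0|×10⁻⁶/K = 6.30×10⁻⁶/K.
Mismatch strain = Δα·ΔT = 6.30×10⁻⁶ × 231.0 = 1.46×10⁻³.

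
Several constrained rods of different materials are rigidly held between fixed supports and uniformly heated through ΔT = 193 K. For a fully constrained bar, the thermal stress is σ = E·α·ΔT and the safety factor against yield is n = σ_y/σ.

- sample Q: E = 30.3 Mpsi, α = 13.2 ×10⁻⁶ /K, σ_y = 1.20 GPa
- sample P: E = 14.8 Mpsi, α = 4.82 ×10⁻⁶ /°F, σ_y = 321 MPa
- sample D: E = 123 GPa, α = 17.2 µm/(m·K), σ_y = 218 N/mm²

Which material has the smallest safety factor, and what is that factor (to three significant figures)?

In consistent units (E in GPa, α in ×10⁻⁶/K, σ_y in MPa):
  sample Q: E = 208.9, α = 13.2, σ_y = 1200 → σ = 532 MPa, n = 2.25
  sample P: E = 102.0, α = 8.68, σ_y = 321.0 → σ = 171 MPa, n = 1.88
  sample D: E = 123.0, α = 17.2, σ_y = 218.0 → σ = 408 MPa, n = 0.534
Smallest n: sample D with n = 0.534.

sample D, n = 0.534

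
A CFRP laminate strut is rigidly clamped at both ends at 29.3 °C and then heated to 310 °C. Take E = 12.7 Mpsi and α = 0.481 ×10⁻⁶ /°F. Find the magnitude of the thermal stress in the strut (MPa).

21.3 MPa

E = 12.7 Mpsi = 87.56 GPa.
α = 0.481×10⁻⁶/°F × 9/5 = 0.866×10⁻⁶/K.
ΔT = 280.7 K. Constrained thermal stress σ = E·α·ΔT = 87.56×10³ MPa × 0.866×10⁻⁶ × 280.7 = 21.3 MPa (compressive).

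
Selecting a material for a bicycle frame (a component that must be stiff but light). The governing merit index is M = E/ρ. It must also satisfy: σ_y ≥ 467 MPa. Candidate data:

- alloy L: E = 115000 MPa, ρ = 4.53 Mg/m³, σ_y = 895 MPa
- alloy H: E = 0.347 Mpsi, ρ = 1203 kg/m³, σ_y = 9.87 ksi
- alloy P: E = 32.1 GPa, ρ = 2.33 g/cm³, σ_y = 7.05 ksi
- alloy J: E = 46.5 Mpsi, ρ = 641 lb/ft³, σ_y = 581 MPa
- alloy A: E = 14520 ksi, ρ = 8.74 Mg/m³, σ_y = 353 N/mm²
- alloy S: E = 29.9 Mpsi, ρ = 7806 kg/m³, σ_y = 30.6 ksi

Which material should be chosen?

alloy J

Screen on constraints: σ_y ≥ 467 MPa. Survivors: alloy L, alloy J.
Normalizing units and computing the index:
  alloy L: E = 115.0 GPa, ρ = 4530 kg/m³
  alloy J: E = 320.6 GPa, ρ = 10270 kg/m³
  alloy J: M = 31.2 MN·m/kg
  alloy L: M = 25.4 MN·m/kg
Alloy J has the largest M.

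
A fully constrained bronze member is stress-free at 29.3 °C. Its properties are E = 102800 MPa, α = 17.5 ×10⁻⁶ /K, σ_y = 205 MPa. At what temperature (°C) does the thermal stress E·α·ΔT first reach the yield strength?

143 °C

E = 102800 MPa = 102.8 GPa.
E·α·ΔT = 205.0 MPa ⇒ ΔT = 205.0 / (102.8×10³ × 17.5×10⁻⁶) = 114.0 K.
T = 29.3 + 114.0 = 143.3 °C.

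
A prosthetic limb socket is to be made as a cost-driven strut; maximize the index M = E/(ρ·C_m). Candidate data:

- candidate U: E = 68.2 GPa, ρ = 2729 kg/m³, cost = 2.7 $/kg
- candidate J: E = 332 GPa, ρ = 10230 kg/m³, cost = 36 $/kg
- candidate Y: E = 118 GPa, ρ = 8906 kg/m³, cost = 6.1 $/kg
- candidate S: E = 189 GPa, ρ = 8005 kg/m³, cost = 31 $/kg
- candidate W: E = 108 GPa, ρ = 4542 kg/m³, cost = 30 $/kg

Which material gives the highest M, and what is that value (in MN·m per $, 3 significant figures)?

Evaluate M for each candidate:
  candidate U: M = 9.26 MN·m per $
  candidate Y: M = 2.17 MN·m per $
  candidate J: M = 0.901 MN·m per $
  candidate W: M = 0.793 MN·m per $
  candidate S: M = 0.762 MN·m per $
Candidate U has the largest M.

candidate U, M = 9.26 MN·m per $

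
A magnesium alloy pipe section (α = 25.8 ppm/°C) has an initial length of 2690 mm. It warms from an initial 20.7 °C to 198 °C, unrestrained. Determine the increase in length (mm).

12.3 mm

ΔT = 198 − 20.7 = 177.3 K.
ΔL = α·L₀·ΔT = 25.8×10⁻⁶ × 2690 mm × 177.3 K = 12.3 mm.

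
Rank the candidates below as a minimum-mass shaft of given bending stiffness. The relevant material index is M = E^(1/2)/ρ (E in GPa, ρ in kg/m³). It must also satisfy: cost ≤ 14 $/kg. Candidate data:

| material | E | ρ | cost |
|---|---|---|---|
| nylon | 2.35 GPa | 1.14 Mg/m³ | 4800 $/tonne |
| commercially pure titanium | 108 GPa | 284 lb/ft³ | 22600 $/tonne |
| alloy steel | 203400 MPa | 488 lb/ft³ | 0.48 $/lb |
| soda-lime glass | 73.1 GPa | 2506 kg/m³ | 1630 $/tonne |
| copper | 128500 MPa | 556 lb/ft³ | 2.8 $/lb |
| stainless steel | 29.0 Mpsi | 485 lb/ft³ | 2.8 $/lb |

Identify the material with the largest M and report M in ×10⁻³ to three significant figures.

soda-lime glass, M = 3.41×10⁻³

Screen on constraints: cost ≤ 14 $/kg. Survivors: nylon, alloy steel, soda-lime glass, copper, stainless steel.
Normalizing units and computing the index:
  nylon: E = 2.350 GPa, ρ = 1140 kg/m³
  alloy steel: E = 203.4 GPa, ρ = 7817 kg/m³
  soda-lime glass: E = 73.10 GPa, ρ = 2506 kg/m³
  copper: E = 128.5 GPa, ρ = 8906 kg/m³
  stainless steel: E = 199.9 GPa, ρ = 7769 kg/m³
  soda-lime glass: M = 3.41×10⁻³
  alloy steel: M = 1.82×10⁻³
  stainless steel: M = 1.82×10⁻³
  nylon: M = 1.34×10⁻³
  copper: M = 1.27×10⁻³
Highest index: soda-lime glass.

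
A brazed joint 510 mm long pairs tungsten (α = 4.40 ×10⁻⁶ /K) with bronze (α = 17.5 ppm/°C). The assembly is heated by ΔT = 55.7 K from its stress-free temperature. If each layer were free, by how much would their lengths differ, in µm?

Δα = |4.40 − 17.5|×10⁻⁶/K = 13.1×10⁻⁶/K.
ΔL_mismatch = Δα·L·ΔT = 13.1×10⁻⁶ × 510.0 mm × 55.7 K = 372 µm.

372 µm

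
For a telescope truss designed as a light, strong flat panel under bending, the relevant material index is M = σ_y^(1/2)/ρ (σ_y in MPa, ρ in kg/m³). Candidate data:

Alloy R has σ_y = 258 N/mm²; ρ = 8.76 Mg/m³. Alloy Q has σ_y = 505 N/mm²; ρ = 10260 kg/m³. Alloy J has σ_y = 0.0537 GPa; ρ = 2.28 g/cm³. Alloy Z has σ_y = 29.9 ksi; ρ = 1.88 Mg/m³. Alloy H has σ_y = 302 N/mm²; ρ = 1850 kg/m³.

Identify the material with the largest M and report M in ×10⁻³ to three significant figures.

Putting every candidate on a common basis:
  alloy R: σ_y = 258.0 MPa, ρ = 8760 kg/m³
  alloy Q: σ_y = 505.0 MPa, ρ = 10260 kg/m³
  alloy J: σ_y = 53.70 MPa, ρ = 2280 kg/m³
  alloy Z: σ_y = 206.2 MPa, ρ = 1880 kg/m³
  alloy H: σ_y = 302.0 MPa, ρ = 1850 kg/m³
  alloy H: M = 9.39×10⁻³
  alloy Z: M = 7.64×10⁻³
  alloy J: M = 3.21×10⁻³
  alloy Q: M = 2.19×10⁻³
  alloy R: M = 1.83×10⁻³
Alloy H has the largest M.

alloy H, M = 9.39×10⁻³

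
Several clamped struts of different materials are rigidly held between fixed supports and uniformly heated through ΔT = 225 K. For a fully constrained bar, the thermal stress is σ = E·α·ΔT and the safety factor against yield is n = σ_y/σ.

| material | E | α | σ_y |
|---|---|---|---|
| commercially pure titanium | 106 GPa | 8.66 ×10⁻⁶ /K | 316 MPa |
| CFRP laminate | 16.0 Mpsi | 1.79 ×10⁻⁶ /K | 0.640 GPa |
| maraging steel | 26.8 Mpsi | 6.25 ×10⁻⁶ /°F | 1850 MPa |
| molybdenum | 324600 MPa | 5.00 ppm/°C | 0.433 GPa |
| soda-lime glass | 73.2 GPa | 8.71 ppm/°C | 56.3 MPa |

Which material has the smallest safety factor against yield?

soda-lime glass

Converting E to GPa, α to ×10⁻⁶/K, σ_y to MPa, then σ and n for each:
  commercially pure titanium: E = 106.0, α = 8.66, σ_y = 316.0 → σ = 207 MPa, n = 1.53
  CFRP laminate: E = 110.3, α = 1.79, σ_y = 640.0 → σ = 44.4 MPa, n = 14.4
  maraging steel: E = 184.8, α = 11.2, σ_y = 1850 → σ = 468 MPa, n = 3.96
  molybdenum: E = 324.6, α = 5.00, σ_y = 433.0 → σ = 365 MPa, n = 1.19
  soda-lime glass: E = 73.20, α = 8.71, σ_y = 56.30 → σ = 143 MPa, n = 0.392
The minimum is soda-lime glass at n = 0.392.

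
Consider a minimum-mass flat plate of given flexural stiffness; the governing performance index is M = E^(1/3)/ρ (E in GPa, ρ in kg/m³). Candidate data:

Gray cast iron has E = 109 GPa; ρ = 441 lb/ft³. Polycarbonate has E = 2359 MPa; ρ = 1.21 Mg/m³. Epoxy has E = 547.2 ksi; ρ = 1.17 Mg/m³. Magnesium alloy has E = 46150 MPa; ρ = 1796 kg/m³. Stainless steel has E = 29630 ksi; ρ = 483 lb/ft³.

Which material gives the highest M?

magnesium alloy

In SI units:
  gray cast iron: E = 109.0 GPa, ρ = 7064 kg/m³
  polycarbonate: E = 2.359 GPa, ρ = 1210 kg/m³
  epoxy: E = 3.773 GPa, ρ = 1170 kg/m³
  magnesium alloy: E = 46.15 GPa, ρ = 1796 kg/m³
  stainless steel: E = 204.3 GPa, ρ = 7737 kg/m³
  magnesium alloy: M = 2.00×10⁻³
  epoxy: M = 1.33×10⁻³
  polycarbonate: M = 1.10×10⁻³
  stainless steel: M = 0.761×10⁻³
  gray cast iron: M = 0.676×10⁻³
Highest index: magnesium alloy.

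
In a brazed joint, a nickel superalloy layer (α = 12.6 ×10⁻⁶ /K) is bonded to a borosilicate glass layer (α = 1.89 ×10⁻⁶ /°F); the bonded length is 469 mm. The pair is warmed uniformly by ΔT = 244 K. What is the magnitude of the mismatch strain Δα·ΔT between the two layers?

2.24×10⁻³

borosilicate glass: α = 1.89×10⁻⁶/°F × 9/5 = 3.40×10⁻⁶/K.
Δα = |12.6 − 3.40|×10⁻⁶/K = 9.20×10⁻⁶/K.
Mismatch strain = Δα·ΔT = 9.20×10⁻⁶ × 244.0 = 2.24×10⁻³.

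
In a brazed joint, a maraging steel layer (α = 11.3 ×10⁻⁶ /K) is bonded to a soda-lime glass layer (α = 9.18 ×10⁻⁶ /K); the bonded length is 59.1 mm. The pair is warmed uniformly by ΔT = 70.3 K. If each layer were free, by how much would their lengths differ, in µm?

Δα = |11.3 − 9.18|×10⁻⁶/K = 2.12×10⁻⁶/K.
ΔL_mismatch = Δα·L·ΔT = 2.12×10⁻⁶ × 59.1 mm × 70.3 K = 8.81 µm.

8.81 µm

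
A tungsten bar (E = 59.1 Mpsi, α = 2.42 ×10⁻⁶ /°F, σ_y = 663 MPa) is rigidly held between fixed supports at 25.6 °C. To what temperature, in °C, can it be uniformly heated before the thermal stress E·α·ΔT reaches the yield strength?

E = 59.1 Mpsi = 407.5 GPa.
α = 2.42×10⁻⁶/°F × 9/5 = 4.36×10⁻⁶/K.
E·α·ΔT = 663.0 MPa ⇒ ΔT = 663.0 / (407.5×10³ × 4.36×10⁻⁶) = 373.5 K.
T = 25.6 + 373.5 = 399.1 °C.

399 °C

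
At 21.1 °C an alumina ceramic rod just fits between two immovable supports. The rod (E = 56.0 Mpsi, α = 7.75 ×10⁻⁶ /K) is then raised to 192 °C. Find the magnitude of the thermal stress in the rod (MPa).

E = 56.0 Mpsi = 386.1 GPa.
ΔT = 170.9 K. Constrained thermal stress σ = E·α·ΔT = 386.1×10³ MPa × 7.75×10⁻⁶ × 170.9 = 511 MPa (compressive).

511 MPa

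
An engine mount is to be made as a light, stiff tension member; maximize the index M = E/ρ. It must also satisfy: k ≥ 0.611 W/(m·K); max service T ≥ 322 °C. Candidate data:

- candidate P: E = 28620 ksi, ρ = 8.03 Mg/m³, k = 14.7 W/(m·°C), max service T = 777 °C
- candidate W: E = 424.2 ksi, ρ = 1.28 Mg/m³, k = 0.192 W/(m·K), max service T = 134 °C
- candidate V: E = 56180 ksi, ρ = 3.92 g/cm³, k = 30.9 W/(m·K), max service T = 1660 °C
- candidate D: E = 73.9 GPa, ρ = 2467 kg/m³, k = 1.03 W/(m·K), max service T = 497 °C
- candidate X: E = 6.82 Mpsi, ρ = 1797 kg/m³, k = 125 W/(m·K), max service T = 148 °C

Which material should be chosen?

candidate V

Screen on constraints: k ≥ 0.611 W/(m·K); max service T ≥ 322 °C. Survivors: candidate P, candidate V, candidate D.
After converting to SI:
  candidate P: E = 197.3 GPa, ρ = 8030 kg/m³
  candidate V: E = 387.3 GPa, ρ = 3920 kg/m³
  candidate D: E = 73.90 GPa, ρ = 2467 kg/m³
  candidate V: M = 98.8 MN·m/kg
  candidate D: M = 30.0 MN·m/kg
  candidate P: M = 24.6 MN·m/kg
Candidate V has the largest M.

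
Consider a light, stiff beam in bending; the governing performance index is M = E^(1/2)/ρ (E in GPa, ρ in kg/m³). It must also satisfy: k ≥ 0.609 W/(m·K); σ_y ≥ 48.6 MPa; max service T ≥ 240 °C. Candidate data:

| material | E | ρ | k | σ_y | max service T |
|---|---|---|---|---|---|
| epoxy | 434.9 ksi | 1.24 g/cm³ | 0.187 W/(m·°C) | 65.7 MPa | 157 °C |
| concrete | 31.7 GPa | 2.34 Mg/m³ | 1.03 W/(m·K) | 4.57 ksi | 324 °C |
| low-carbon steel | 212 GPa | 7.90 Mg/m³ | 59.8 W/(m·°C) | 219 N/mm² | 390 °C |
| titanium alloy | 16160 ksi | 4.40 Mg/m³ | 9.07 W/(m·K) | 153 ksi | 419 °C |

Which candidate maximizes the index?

Screen on constraints: k ≥ 0.609 W/(m·K); σ_y ≥ 48.6 MPa; max service T ≥ 240 °C. Survivors: low-carbon steel, titanium alloy.
Putting every candidate on a common basis:
  low-carbon steel: E = 212.0 GPa, ρ = 7900 kg/m³
  titanium alloy: E = 111.4 GPa, ρ = 4400 kg/m³
  titanium alloy: M = 2.40×10⁻³
  low-carbon steel: M = 1.84×10⁻³
Titanium alloy has the largest M.

titanium alloy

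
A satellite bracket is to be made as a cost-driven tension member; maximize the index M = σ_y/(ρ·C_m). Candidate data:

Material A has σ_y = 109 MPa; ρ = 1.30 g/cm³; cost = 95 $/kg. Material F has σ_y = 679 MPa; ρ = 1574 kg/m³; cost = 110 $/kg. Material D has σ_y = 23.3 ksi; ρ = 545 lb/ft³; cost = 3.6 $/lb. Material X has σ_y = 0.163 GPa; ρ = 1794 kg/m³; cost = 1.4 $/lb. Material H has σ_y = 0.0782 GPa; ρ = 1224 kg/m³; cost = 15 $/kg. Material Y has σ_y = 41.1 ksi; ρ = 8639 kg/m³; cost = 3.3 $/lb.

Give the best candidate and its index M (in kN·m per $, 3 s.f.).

material X, M = 29.4 kN·m per $

Putting every candidate on a common basis:
  material A: σ_y = 109.0 MPa, ρ = 1300 kg/m³, cost = 95.00 $/kg
  material F: σ_y = 679.0 MPa, ρ = 1574 kg/m³, cost = 110.0 $/kg
  material D: σ_y = 160.6 MPa, ρ = 8730 kg/m³, cost = 7.937 $/kg
  material X: σ_y = 163.0 MPa, ρ = 1794 kg/m³, cost = 3.086 $/kg
  material H: σ_y = 78.20 MPa, ρ = 1224 kg/m³, cost = 15.00 $/kg
  material Y: σ_y = 283.4 MPa, ρ = 8639 kg/m³, cost = 7.275 $/kg
  material X: M = 29.4 kN·m per $
  material Y: M = 4.51 kN·m per $
  material H: M = 4.26 kN·m per $
  material F: M = 3.92 kN·m per $
  material D: M = 2.32 kN·m per $
  material A: M = 0.883 kN·m per $
Highest index: material X.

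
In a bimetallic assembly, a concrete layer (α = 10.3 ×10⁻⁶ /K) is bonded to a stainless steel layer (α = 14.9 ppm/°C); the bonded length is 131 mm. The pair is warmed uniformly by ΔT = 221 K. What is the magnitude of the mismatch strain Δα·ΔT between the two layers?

Δα = |10.3 − 14.9|×10⁻⁶/K = 4.60×10⁻⁶/K.
Mismatch strain = Δα·ΔT = 4.60×10⁻⁶ × 221.0 = 1.02×10⁻³.

1.02×10⁻³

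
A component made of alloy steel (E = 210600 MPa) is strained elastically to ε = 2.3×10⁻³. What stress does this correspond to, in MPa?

484 MPa

E = 210600 MPa = 210.6 GPa.
σ = E·ε = 210600 MPa × 2.3×10⁻³ = 484 MPa.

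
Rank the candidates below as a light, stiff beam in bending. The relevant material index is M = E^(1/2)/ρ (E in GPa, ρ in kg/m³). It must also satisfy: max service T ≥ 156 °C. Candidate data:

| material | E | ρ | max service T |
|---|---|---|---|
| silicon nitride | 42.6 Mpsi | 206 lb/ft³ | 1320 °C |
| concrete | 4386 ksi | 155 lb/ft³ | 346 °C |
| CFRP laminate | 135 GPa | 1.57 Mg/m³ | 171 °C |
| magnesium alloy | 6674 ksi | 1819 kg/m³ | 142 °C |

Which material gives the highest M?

CFRP laminate

Screen on constraints: max service T ≥ 156 °C. Survivors: silicon nitride, concrete, CFRP laminate.
Normalizing units and computing the index:
  silicon nitride: E = 293.7 GPa, ρ = 3300 kg/m³
  concrete: E = 30.24 GPa, ρ = 2483 kg/m³
  CFRP laminate: E = 135.0 GPa, ρ = 1570 kg/m³
  CFRP laminate: M = 7.40×10⁻³
  silicon nitride: M = 5.19×10⁻³
  concrete: M = 2.21×10⁻³
CFRP laminate ranks first.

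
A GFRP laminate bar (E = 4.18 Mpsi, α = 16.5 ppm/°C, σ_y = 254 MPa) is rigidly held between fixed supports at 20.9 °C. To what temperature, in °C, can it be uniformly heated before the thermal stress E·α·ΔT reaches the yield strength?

555 °C

E = 4.18 Mpsi = 28.82 GPa.
E·α·ΔT = 254.0 MPa ⇒ ΔT = 254.0 / (28.82×10³ × 16.5×10⁻⁶) = 534.1 K.
T = 20.9 + 534.1 = 555.0 °C.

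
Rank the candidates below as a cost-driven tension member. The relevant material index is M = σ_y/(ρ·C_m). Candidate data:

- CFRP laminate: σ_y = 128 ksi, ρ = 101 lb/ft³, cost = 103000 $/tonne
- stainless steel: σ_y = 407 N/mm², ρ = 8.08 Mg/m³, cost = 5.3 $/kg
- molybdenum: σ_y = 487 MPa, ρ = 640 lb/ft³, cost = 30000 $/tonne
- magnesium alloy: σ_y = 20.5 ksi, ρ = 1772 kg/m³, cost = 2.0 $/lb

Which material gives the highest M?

magnesium alloy

After converting to SI:
  CFRP laminate: σ_y = 882.5 MPa, ρ = 1618 kg/m³, cost = 103.0 $/kg
  stainless steel: σ_y = 407.0 MPa, ρ = 8080 kg/m³, cost = 5.300 $/kg
  molybdenum: σ_y = 487.0 MPa, ρ = 10250 kg/m³, cost = 30.00 $/kg
  magnesium alloy: σ_y = 141.3 MPa, ρ = 1772 kg/m³, cost = 4.409 $/kg
  magnesium alloy: M = 18.1 kN·m per $
  stainless steel: M = 9.50 kN·m per $
  CFRP laminate: M = 5.30 kN·m per $
  molybdenum: M = 1.58 kN·m per $
The maximum is for magnesium alloy.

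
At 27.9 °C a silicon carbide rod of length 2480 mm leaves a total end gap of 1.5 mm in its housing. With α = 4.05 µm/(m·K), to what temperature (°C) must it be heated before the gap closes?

α·L₀·ΔT = 1.5 mm ⇒ ΔT = 1.5 / (4.05×10⁻⁶ × 2480.0) = 149.3 K.
T = 27.9 + 149.3 = 177.2 °C.

177 °C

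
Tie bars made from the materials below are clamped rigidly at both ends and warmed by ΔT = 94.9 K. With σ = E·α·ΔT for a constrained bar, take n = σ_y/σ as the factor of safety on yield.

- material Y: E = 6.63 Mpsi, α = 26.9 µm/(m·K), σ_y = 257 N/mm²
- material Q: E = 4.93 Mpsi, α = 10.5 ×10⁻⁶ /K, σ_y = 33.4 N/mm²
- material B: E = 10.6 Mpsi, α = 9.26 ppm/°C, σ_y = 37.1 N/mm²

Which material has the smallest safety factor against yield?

With everything in SI (GPa, ×10⁻⁶/K, MPa):
  material Y: E = 45.71, α = 26.9, σ_y = 257.0 → σ = 117 MPa, n = 2.20
  material Q: E = 33.99, α = 10.5, σ_y = 33.40 → σ = 33.9 MPa, n = 0.986
  material B: E = 73.08, α = 9.26, σ_y = 37.10 → σ = 64.2 MPa, n = 0.578
Material B has the lowest safety factor, n = 0.578.

material B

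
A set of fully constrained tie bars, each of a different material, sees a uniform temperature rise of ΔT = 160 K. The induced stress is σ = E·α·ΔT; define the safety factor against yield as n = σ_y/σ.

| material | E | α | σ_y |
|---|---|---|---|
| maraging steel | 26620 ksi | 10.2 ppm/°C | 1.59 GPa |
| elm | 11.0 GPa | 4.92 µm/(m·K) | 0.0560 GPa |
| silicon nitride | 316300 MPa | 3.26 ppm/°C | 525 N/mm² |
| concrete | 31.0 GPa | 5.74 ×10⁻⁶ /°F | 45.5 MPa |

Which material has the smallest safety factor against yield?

concrete

Converting E to GPa, α to ×10⁻⁶/K, σ_y to MPa, then σ and n for each:
  maraging steel: E = 183.5, α = 10.2, σ_y = 1590 → σ = 300 MPa, n = 5.31
  elm: E = 11.00, α = 4.92, σ_y = 56.00 → σ = 8.66 MPa, n = 6.47
  silicon nitride: E = 316.3, α = 3.26, σ_y = 525.0 → σ = 165 MPa, n = 3.18
  concrete: E = 31.00, α = 10.3, σ_y = 45.50 → σ = 51.2 MPa, n = 0.888
Concrete has the lowest safety factor, n = 0.888.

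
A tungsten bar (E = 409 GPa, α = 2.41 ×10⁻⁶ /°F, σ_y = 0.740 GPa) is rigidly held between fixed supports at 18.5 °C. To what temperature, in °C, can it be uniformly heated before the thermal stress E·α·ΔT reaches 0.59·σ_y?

α = 2.41×10⁻⁶/°F × 9/5 = 4.34×10⁻⁶/K.
σ_y = 0.740 GPa = 740.0 MPa.
E·α·ΔT = 436.6 MPa ⇒ ΔT = 436.6 / (409.0×10³ × 4.34×10⁻⁶) = 246.1 K.
T = 18.5 + 246.1 = 264.6 °C.

265 °C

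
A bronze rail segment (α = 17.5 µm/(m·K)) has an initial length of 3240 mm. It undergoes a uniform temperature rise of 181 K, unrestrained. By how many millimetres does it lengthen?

10.3 mm

ΔL = α·L₀·ΔT = 17.5×10⁻⁶ × 3240 mm × 181.0 K = 10.3 mm.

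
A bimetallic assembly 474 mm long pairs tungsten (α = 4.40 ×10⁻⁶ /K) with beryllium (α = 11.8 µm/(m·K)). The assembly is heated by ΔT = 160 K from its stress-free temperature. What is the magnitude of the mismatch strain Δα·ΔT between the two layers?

1.18×10⁻³

Δα = |4.40 − 11.8|×10⁻⁶/K = 7.40×10⁻⁶/K.
Mismatch strain = Δα·ΔT = 7.40×10⁻⁶ × 160.0 = 1.18×10⁻³.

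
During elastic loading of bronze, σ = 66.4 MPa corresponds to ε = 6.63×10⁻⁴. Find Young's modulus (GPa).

100 GPa

E = σ/ε = 66.4 MPa / 6.63×10⁻⁴ = 100200 MPa = 100 GPa.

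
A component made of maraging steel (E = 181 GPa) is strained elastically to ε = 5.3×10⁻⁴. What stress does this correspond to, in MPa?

95.9 MPa

σ = E·ε = 181000 MPa × 5.3×10⁻⁴ = 95.9 MPa.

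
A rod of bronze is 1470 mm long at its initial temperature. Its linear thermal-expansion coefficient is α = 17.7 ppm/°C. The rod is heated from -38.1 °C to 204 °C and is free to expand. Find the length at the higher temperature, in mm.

1476.3 mm

ΔT = 204 − (-38.1) = 242.1 K.
ΔL = α·L₀·ΔT = 17.7×10⁻⁶ × 1470 mm × 242.1 K = 6.30 mm.
L = L₀ + ΔL = 1470 + 6.30 = 1476.3 mm.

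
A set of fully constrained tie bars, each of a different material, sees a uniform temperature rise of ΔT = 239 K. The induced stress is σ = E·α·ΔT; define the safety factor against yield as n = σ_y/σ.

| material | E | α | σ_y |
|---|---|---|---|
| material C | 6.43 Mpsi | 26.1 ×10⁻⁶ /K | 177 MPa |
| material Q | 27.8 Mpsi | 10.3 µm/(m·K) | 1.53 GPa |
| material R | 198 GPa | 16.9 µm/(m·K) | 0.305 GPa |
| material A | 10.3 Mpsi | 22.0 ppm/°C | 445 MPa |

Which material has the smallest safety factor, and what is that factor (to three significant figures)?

material R, n = 0.381

Per material, after unit conversion:
  material C: E = 44.33, α = 26.1, σ_y = 177.0 → σ = 277 MPa, n = 0.640
  material Q: E = 191.7, α = 10.3, σ_y = 1530 → σ = 472 MPa, n = 3.24
  material R: E = 198.0, α = 16.9, σ_y = 305.0 → σ = 800 MPa, n = 0.381
  material A: E = 71.02, α = 22.0, σ_y = 445.0 → σ = 373 MPa, n = 1.19
Material R has the lowest safety factor, n = 0.381.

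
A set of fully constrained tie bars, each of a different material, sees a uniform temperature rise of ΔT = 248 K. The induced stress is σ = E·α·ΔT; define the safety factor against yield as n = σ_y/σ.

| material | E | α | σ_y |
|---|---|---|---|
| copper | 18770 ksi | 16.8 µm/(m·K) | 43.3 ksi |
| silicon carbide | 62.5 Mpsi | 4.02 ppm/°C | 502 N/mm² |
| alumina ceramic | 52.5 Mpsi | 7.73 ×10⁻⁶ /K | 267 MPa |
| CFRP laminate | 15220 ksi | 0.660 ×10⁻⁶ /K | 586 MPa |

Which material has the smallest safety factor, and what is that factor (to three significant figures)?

Converting E to GPa, α to ×10⁻⁶/K, σ_y to MPa, then σ and n for each:
  copper: E = 129.4, α = 16.8, σ_y = 298.5 → σ = 539 MPa, n = 0.554
  silicon carbide: E = 430.9, α = 4.02, σ_y = 502.0 → σ = 430 MPa, n = 1.17
  alumina ceramic: E = 362.0, α = 7.73, σ_y = 267.0 → σ = 694 MPa, n = 0.385
  CFRP laminate: E = 104.9, α = 0.660, σ_y = 586.0 → σ = 17.2 MPa, n = 34.1
Alumina ceramic has the lowest safety factor, n = 0.385.

alumina ceramic, n = 0.385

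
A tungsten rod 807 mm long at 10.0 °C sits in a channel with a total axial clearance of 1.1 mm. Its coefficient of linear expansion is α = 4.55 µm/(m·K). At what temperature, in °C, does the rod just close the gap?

310 °C

α·L₀·ΔT = 1.1 mm ⇒ ΔT = 1.1 / (4.55×10⁻⁶ × 807.0) = 299.6 K.
T = 10.0 + 299.6 = 309.6 °C.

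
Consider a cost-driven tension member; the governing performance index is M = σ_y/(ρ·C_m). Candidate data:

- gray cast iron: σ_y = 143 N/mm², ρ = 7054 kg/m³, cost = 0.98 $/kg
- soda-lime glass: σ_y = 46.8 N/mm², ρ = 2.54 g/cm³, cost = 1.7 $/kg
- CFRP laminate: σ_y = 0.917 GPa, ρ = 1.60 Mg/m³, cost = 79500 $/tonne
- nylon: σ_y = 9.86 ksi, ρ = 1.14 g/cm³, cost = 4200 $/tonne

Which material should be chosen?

gray cast iron

After converting to SI:
  gray cast iron: σ_y = 143.0 MPa, ρ = 7054 kg/m³, cost = 0.9800 $/kg
  soda-lime glass: σ_y = 46.80 MPa, ρ = 2540 kg/m³, cost = 1.700 $/kg
  CFRP laminate: σ_y = 917.0 MPa, ρ = 1600 kg/m³, cost = 79.50 $/kg
  nylon: σ_y = 67.98 MPa, ρ = 1140 kg/m³, cost = 4.200 $/kg
  gray cast iron: M = 20.7 kN·m per $
  nylon: M = 14.2 kN·m per $
  soda-lime glass: M = 10.8 kN·m per $
  CFRP laminate: M = 7.21 kN·m per $
Gray cast iron has the largest M.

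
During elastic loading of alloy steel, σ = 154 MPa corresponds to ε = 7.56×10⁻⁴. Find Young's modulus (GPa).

204 GPa

E = σ/ε = 154 MPa / 7.56×10⁻⁴ = 203700 MPa = 204 GPa.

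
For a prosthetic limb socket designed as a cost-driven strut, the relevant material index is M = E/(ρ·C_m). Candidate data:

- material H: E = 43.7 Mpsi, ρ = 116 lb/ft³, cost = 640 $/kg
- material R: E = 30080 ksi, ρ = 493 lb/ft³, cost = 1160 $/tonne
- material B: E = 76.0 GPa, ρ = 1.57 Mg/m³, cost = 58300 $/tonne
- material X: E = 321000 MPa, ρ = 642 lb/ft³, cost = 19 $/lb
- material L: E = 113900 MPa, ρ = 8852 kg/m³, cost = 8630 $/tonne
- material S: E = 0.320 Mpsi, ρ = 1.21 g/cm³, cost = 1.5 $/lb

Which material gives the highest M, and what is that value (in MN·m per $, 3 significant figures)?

material R, M = 22.6 MN·m per $

Normalizing units and computing the index:
  material H: E = 301.3 GPa, ρ = 1858 kg/m³, cost = 640.0 $/kg
  material R: E = 207.4 GPa, ρ = 7897 kg/m³, cost = 1.160 $/kg
  material B: E = 76.00 GPa, ρ = 1570 kg/m³, cost = 58.30 $/kg
  material X: E = 321.0 GPa, ρ = 10280 kg/m³, cost = 41.89 $/kg
  material L: E = 113.9 GPa, ρ = 8852 kg/m³, cost = 8.630 $/kg
  material S: E = 2.206 GPa, ρ = 1210 kg/m³, cost = 3.307 $/kg
  material R: M = 22.6 MN·m per $
  material L: M = 1.49 MN·m per $
  material B: M = 0.830 MN·m per $
  material X: M = 0.745 MN·m per $
  material S: M = 0.551 MN·m per $
  material H: M = 0.253 MN·m per $
Material R ranks first.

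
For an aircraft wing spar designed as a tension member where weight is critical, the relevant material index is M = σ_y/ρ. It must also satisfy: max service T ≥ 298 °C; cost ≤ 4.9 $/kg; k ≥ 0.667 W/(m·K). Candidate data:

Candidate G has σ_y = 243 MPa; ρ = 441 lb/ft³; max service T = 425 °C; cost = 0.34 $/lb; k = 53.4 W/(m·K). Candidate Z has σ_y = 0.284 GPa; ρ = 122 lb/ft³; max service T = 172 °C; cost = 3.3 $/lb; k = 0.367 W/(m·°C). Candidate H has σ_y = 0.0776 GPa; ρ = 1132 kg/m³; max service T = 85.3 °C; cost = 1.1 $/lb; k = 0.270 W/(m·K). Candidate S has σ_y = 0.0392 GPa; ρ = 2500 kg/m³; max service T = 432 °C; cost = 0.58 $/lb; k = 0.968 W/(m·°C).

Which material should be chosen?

candidate G

Screen on constraints: max service T ≥ 298 °C; cost ≤ 4.9 $/kg; k ≥ 0.667 W/(m·K). Survivors: candidate G, candidate S.
Putting every candidate on a common basis:
  candidate G: σ_y = 243.0 MPa, ρ = 7064 kg/m³
  candidate S: σ_y = 39.20 MPa, ρ = 2500 kg/m³
  candidate G: M = 34.4 kN·m/kg
  candidate S: M = 15.7 kN·m/kg
Highest index: candidate G.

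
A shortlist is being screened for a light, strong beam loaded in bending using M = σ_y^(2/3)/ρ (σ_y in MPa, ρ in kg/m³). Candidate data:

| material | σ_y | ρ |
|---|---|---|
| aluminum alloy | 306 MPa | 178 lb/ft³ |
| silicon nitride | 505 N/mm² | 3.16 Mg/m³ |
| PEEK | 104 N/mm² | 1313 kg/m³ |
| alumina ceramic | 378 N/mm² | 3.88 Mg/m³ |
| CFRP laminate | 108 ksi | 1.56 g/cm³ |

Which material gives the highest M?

CFRP laminate

Normalizing units and computing the index:
  aluminum alloy: σ_y = 306.0 MPa, ρ = 2851 kg/m³
  silicon nitride: σ_y = 505.0 MPa, ρ = 3160 kg/m³
  PEEK: σ_y = 104.0 MPa, ρ = 1313 kg/m³
  alumina ceramic: σ_y = 378.0 MPa, ρ = 3880 kg/m³
  CFRP laminate: σ_y = 744.6 MPa, ρ = 1560 kg/m³
  CFRP laminate: M = 52.7×10⁻³
  silicon nitride: M = 20.1×10⁻³
  PEEK: M = 16.8×10⁻³
  aluminum alloy: M = 15.9×10⁻³
  alumina ceramic: M = 13.5×10⁻³
CFRP laminate ranks first.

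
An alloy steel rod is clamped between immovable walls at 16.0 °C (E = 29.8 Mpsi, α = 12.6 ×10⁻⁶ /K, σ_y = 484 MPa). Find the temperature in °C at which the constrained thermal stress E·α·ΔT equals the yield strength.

E = 29.8 Mpsi = 205.5 GPa.
E·α·ΔT = 484.0 MPa ⇒ ΔT = 484.0 / (205.5×10³ × 12.6×10⁻⁶) = 187.0 K.
T = 16.0 + 187.0 = 203.0 °C.

203 °C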